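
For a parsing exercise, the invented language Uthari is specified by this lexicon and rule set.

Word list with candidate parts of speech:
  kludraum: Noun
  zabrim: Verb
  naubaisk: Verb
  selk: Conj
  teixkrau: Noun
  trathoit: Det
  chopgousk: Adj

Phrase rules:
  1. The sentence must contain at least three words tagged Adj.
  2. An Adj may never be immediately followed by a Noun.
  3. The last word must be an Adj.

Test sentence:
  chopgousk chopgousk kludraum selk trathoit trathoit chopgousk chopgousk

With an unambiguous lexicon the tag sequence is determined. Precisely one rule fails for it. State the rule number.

2

Fixed tagging: Adj Adj Noun Conj Det Det Adj Adj.
Applying the rules: R1 pass, R2 fail, R3 pass.
Only rule 2 fails.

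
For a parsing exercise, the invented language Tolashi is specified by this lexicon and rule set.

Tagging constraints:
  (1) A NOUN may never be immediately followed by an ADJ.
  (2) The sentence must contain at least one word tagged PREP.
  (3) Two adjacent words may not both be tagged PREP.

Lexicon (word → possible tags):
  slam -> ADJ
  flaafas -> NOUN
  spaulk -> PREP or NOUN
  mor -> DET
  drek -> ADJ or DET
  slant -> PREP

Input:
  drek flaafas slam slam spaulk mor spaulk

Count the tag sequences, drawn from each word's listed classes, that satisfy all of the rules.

Candidates per position — 1:drek {ADJ,DET}; 2:flaafas {NOUN}; 3:slam {ADJ}; 4:slam {ADJ}; 5:spaulk {PREP,NOUN}; 6:mor {DET}; 7:spaulk {PREP,NOUN}.
There are 8 candidate sequences in total.
Rule 1 cannot be satisfied by any choice of tags from the lexicon.
So there is no consistent tagging.
Count = 0.

0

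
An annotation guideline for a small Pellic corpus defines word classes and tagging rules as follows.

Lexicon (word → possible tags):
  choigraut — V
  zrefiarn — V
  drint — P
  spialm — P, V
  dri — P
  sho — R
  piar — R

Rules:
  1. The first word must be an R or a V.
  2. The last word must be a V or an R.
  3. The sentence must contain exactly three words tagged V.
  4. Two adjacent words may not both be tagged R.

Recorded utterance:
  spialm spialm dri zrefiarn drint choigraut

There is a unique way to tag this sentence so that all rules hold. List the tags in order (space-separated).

V P P V P V

Candidates per position — 1:spialm {P,V}; 2:spialm {P,V}; 3:dri {P}; 4:zrefiarn {V}; 5:drint {P}; 6:choigraut {V}.
Position 1: tagging it P would leave rule 1 unsatisfiable, so it must be V.
Position 2: tagging it V would leave rule 3 unsatisfiable, so it must be P.
So the tagging must be: V P P V P V.
Checking: rule 1 holds; rule 2 holds; rule 3 holds; rule 4 holds.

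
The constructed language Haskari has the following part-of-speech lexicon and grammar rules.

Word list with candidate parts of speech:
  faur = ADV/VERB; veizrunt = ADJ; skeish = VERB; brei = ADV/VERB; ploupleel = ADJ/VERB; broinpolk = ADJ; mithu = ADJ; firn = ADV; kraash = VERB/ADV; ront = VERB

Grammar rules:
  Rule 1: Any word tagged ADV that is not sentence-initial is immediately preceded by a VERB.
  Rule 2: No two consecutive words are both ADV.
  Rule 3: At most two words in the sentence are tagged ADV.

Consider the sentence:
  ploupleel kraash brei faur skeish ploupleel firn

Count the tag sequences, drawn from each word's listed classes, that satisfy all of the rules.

7

Candidates per position — 1:ploupleel {ADJ,VERB}; 2:kraash {VERB,ADV}; 3:brei {ADV,VERB}; 4:faur {ADV,VERB}; 5:skeish {VERB}; 6:ploupleel {ADJ,VERB}; 7:firn {ADV}.
There are 32 candidate sequences in total.
Checking each against the rules leaves 7 sequences.
Count = 7.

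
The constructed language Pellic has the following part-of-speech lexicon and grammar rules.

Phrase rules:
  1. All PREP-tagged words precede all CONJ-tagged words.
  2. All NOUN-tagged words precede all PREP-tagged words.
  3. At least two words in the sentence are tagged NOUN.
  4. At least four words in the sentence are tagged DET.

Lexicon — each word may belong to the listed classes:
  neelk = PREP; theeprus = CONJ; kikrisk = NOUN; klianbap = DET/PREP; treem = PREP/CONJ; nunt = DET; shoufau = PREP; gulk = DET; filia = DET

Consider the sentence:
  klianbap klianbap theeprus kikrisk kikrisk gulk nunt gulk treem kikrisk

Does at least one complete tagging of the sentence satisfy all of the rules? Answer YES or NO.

Candidates per position — 1:klianbap {DET,PREP}; 2:klianbap {DET,PREP}; 3:theeprus {CONJ}; 4:kikrisk {NOUN}; 5:kikrisk {NOUN}; 6:gulk {DET}; 7:nunt {DET}; 8:gulk {DET}; 9:treem {PREP,CONJ}; 10:kikrisk {NOUN}.
One satisfying assignment: DET DET CONJ NOUN NOUN DET DET DET CONJ NOUN.
Checking: rule 1 satisfied; rule 2 satisfied; rule 3 satisfied; rule 4 satisfied.

YES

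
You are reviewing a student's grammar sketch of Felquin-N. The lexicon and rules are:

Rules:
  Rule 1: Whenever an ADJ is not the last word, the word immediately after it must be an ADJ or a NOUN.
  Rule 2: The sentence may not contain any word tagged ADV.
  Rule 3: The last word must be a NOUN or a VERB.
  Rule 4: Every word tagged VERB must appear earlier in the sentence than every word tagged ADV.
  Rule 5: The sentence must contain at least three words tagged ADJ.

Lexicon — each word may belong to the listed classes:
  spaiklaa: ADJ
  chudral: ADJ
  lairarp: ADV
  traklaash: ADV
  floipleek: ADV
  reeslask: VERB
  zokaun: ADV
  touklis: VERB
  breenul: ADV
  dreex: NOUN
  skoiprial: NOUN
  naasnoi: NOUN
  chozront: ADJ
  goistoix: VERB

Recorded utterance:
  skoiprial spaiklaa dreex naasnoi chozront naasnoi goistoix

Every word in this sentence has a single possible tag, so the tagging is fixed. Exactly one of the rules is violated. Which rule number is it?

Fixed tagging: NOUN ADJ NOUN NOUN ADJ NOUN VERB.
Rule check: R1 pass, R2 pass, R3 pass, R4 pass, R5 fail.
Only rule 5 fails.

5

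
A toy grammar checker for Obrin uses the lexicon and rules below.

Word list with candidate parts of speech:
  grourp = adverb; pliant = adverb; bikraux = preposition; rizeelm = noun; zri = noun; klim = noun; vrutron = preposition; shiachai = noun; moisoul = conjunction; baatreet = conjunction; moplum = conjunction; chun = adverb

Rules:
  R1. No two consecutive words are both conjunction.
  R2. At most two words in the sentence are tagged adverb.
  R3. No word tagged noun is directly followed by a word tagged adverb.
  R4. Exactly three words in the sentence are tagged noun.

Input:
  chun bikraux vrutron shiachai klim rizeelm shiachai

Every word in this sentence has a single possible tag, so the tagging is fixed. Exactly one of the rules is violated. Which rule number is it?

Fixed tagging: adverb preposition preposition noun noun noun noun.
Checking each rule: R1 ✓, R2 ✓, R3 ✓, R4 ✗.
Only rule 4 fails.

4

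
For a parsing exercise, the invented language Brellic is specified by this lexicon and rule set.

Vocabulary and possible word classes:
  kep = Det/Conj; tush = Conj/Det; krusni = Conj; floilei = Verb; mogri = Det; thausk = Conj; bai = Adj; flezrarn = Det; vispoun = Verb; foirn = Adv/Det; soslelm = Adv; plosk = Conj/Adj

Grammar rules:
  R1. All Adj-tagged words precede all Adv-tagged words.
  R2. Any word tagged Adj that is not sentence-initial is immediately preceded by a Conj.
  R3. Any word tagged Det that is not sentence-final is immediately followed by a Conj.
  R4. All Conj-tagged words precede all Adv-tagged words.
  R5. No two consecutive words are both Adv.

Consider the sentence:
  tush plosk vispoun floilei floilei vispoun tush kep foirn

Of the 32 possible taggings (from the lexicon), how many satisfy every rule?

Candidates per position — 1:tush {Conj,Det}; 2:plosk {Conj,Adj}; 3:vispoun {Verb}; 4:floilei {Verb}; 5:floilei {Verb}; 6:vispoun {Verb}; 7:tush {Conj,Det}; 8:kep {Det,Conj}; 9:foirn {Adv,Det}.
There are 32 candidate sequences in total.
Checking each against the rules leaves 12 sequences.
Count = 12.

12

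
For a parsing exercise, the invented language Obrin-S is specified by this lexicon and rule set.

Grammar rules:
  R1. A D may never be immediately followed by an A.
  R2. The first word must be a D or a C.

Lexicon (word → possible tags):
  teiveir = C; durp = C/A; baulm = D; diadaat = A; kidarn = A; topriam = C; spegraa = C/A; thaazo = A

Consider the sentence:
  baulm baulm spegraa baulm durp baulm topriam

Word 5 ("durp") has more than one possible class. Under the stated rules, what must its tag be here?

Candidates per position — 1:baulm {D}; 2:baulm {D}; 3:spegraa {C,A}; 4:baulm {D}; 5:durp {C,A}; 6:baulm {D}; 7:topriam {C}.
Position 3: tagging it A would leave rule 1 unsatisfiable, so it must be C.
Position 5: tagging it A would leave rule 1 unsatisfiable, so it must be C.
So the tagging must be: D D C D C D C.
Rule-by-rule: rule 1 holds; rule 2 holds.

C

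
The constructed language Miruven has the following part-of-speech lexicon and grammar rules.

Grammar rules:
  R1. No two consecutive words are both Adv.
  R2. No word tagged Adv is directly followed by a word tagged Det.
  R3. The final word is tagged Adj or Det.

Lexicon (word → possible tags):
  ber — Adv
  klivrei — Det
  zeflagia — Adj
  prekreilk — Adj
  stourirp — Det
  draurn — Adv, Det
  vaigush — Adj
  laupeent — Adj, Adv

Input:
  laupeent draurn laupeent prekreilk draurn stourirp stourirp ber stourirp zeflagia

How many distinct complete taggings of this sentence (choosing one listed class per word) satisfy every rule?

Candidates per position — 1:laupeent {Adj,Adv}; 2:draurn {Adv,Det}; 3:laupeent {Adj,Adv}; 4:prekreilk {Adj}; 5:draurn {Adv,Det}; 6:stourirp {Det}; 7:stourirp {Det}; 8:ber {Adv}; 9:stourirp {Det}; 10:zeflagia {Adj}.
There are 16 candidate sequences in total.
Rule 2 cannot be satisfied by any choice of tags from the lexicon.
So there is no consistent tagging.
Count = 0.

0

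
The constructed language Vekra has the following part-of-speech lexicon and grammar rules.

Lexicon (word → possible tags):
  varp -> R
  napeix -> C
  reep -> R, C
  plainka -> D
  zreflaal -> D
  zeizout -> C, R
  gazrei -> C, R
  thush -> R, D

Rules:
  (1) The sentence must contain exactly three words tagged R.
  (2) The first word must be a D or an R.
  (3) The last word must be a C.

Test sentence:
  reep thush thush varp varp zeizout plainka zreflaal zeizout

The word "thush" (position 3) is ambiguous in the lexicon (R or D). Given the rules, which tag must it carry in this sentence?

Candidates per position — 1:reep {R,C}; 2:thush {R,D}; 3:thush {R,D}; 4:varp {R}; 5:varp {R}; 6:zeizout {C,R}; 7:plainka {D}; 8:zreflaal {D}; 9:zeizout {C,R}.
Position 1: C is ruled out by rule 2; that leaves R.
Position 2: R is ruled out by rule 1; that leaves D.
Position 3: R is ruled out by rule 1; that leaves D.
Position 6: R is ruled out by rule 1; that leaves C.
Position 9: R is ruled out by rule 1; that leaves C.
That leaves exactly one tagging: R D D R R C D D C.
Checking: rule 1 ok; rule 2 ok; rule 3 ok.

D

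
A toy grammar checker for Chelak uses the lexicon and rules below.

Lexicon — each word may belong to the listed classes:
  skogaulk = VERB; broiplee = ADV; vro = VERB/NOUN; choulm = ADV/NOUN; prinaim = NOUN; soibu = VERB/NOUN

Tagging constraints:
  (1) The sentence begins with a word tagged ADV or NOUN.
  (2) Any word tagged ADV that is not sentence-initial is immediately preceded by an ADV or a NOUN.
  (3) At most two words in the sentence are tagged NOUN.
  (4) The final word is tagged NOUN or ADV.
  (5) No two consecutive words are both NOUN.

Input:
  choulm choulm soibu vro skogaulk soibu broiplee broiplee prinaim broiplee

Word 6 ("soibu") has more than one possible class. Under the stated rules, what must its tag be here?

Candidates per position — 1:choulm {ADV,NOUN}; 2:choulm {ADV,NOUN}; 3:soibu {VERB,NOUN}; 4:vro {VERB,NOUN}; 5:skogaulk {VERB}; 6:soibu {VERB,NOUN}; 7:broiplee {ADV}; 8:broiplee {ADV}; 9:prinaim {NOUN}; 10:broiplee {ADV}.
At position 6, choosing VERB makes rule 2 impossible to satisfy; hence NOUN.
At position 1, choosing NOUN makes rule 3 impossible to satisfy; hence ADV.
At position 2, choosing NOUN makes rule 3 impossible to satisfy; hence ADV.
At position 3, choosing NOUN makes rule 3 impossible to satisfy; hence VERB.
At position 4, choosing NOUN makes rule 3 impossible to satisfy; hence VERB.
The only consistent sequence is: ADV ADV VERB VERB VERB NOUN ADV ADV NOUN ADV.
Checking: rule 1 ✓; rule 2 ✓; rule 3 ✓; rule 4 ✓; rule 5 ✓.

NOUN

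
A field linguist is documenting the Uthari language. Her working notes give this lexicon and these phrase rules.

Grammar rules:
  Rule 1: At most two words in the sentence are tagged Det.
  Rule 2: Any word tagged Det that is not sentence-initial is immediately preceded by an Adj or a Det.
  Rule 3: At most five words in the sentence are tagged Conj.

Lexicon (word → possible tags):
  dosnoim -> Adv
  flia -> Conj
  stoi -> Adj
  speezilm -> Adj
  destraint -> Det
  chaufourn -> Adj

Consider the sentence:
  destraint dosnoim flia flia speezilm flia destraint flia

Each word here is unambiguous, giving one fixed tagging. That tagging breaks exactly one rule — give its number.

Fixed tagging: Det Adv Conj Conj Adj Conj Det Conj.
Checking each rule: R1 ok, R2 fails, R3 ok.
Only rule 2 fails.

2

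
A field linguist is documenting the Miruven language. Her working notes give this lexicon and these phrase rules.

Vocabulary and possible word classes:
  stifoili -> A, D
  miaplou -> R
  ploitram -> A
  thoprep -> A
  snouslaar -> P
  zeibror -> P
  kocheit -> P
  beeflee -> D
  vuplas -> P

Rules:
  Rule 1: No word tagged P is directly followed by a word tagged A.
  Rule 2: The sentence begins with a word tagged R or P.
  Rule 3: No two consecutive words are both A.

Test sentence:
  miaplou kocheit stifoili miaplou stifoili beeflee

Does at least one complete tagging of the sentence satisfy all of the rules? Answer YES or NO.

YES

Candidates per position — 1:miaplou {R}; 2:kocheit {P}; 3:stifoili {A,D}; 4:miaplou {R}; 5:stifoili {A,D}; 6:beeflee {D}.
One satisfying assignment: R P D R A D.
Checking: rule 1 satisfied; rule 2 satisfied; rule 3 satisfied.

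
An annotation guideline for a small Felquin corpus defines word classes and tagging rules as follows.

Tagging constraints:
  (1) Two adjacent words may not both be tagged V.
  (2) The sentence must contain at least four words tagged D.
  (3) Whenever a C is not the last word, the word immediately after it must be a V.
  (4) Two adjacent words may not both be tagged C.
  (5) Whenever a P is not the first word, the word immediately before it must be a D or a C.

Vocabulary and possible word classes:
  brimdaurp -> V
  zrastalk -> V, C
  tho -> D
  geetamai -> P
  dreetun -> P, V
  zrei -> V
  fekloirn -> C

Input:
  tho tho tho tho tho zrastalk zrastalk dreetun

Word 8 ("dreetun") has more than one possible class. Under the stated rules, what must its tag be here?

Candidates per position — 1:tho {D}; 2:tho {D}; 3:tho {D}; 4:tho {D}; 5:tho {D}; 6:zrastalk {V,C}; 7:zrastalk {V,C}; 8:dreetun {P,V}.
Position 8: the remaining choice is settled jointly with positions 6, 7 — only V at position 8 is part of a tagging that satisfies every rule.
The unique satisfying tagging is: D D D D D V C V.
Verifying each rule — rule 1 satisfied; rule 2 satisfied; rule 3 satisfied; rule 4 satisfied; rule 5 satisfied.

V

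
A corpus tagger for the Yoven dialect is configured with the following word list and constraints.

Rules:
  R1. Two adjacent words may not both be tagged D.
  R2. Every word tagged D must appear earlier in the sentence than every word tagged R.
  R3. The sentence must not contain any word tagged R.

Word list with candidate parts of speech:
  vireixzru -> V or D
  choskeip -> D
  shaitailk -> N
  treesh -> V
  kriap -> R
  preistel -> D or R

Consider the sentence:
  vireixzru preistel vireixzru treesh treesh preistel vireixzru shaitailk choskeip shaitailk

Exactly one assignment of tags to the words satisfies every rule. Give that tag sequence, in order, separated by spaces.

V D V V V D V N D N

Candidates per position — 1:vireixzru {V,D}; 2:preistel {D,R}; 3:vireixzru {V,D}; 4:treesh {V}; 5:treesh {V}; 6:preistel {D,R}; 7:vireixzru {V,D}; 8:shaitailk {N}; 9:choskeip {D}; 10:shaitailk {N}.
Word 2 cannot be R — rule 2 would then fail for every completion. It is D.
Word 3 cannot be D — rule 1 would then fail for every completion. It is V.
Word 6 cannot be R — rule 2 would then fail for every completion. It is D.
Word 7 cannot be D — rule 1 would then fail for every completion. It is V.
Word 1 cannot be D — rule 1 would then fail for every completion. It is V.
So the tagging must be: V D V V V D V N D N.
Verifying each rule — rule 1 ✓; rule 2 ✓; rule 3 ✓.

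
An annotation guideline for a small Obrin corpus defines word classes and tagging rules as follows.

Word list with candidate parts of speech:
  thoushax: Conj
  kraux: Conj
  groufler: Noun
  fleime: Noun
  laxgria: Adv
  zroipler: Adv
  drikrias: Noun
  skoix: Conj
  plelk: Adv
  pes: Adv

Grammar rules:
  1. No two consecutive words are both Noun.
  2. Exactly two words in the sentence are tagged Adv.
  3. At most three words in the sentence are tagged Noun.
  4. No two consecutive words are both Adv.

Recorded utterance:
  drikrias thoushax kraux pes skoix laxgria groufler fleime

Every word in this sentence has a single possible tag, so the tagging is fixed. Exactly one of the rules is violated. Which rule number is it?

Fixed tagging: Noun Conj Conj Adv Conj Adv Noun Noun.
Rule check: R1 ✗, R2 ✓, R3 ✓, R4 ✓.
Only rule 1 fails.

1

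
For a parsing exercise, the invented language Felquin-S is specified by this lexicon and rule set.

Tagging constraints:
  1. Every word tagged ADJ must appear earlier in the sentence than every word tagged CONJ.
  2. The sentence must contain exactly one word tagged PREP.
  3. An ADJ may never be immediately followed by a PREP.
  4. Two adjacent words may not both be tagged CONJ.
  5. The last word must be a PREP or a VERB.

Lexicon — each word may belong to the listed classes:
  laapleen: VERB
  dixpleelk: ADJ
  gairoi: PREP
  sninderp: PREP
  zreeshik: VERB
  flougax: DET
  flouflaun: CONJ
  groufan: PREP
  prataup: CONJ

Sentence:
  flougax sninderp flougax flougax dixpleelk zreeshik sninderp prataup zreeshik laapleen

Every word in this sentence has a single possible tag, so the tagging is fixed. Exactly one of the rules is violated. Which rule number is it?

Fixed tagging: DET PREP DET DET ADJ VERB PREP CONJ VERB VERB.
Applying the rules: R1 ✓, R2 ✗, R3 ✓, R4 ✓, R5 ✓.
Only rule 2 fails.

2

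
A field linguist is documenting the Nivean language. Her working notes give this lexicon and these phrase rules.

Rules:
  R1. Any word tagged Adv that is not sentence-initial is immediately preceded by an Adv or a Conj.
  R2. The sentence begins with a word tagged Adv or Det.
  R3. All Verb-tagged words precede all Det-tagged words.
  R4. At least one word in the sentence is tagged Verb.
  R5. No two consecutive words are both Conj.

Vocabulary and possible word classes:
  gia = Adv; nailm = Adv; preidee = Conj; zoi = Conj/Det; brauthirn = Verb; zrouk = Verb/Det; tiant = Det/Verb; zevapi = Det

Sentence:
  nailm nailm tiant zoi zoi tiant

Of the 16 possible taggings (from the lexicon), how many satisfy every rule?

Candidates per position — 1:nailm {Adv}; 2:nailm {Adv}; 3:tiant {Det,Verb}; 4:zoi {Conj,Det}; 5:zoi {Conj,Det}; 6:tiant {Det,Verb}.
There are 16 candidate sequences in total.
The sequences that satisfy every rule: Adv Adv Verb Conj Det Det; Adv Adv Verb Det Conj Det; Adv Adv Verb Det Det Det.
Count = 3.

3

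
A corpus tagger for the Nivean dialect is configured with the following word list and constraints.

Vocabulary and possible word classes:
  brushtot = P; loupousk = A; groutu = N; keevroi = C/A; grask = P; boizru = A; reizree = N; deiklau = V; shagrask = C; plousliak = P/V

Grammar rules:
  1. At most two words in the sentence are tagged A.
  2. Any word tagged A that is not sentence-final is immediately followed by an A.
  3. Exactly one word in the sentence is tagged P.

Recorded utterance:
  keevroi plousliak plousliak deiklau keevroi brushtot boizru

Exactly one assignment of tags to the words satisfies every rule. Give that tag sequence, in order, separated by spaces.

Candidates per position — 1:keevroi {C,A}; 2:plousliak {P,V}; 3:plousliak {P,V}; 4:deiklau {V}; 5:keevroi {C,A}; 6:brushtot {P}; 7:boizru {A}.
Position 1: A is ruled out by rule 2; that leaves C.
Position 2: P is ruled out by rule 3; that leaves V.
Position 3: P is ruled out by rule 3; that leaves V.
Position 5: A is ruled out by rule 2; that leaves C.
The only consistent sequence is: C V V V C P A.
Rule-by-rule: rule 1 holds; rule 2 holds; rule 3 holds.

C V V V C P A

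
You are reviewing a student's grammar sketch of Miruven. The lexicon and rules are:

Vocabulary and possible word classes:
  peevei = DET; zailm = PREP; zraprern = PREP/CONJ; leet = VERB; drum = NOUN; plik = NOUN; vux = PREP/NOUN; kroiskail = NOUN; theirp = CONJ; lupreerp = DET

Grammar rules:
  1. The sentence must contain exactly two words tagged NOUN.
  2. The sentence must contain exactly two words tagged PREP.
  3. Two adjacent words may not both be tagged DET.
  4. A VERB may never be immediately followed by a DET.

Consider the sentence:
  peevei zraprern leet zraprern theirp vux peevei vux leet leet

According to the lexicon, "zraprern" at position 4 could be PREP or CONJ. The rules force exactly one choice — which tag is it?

Candidates per position — 1:peevei {DET}; 2:zraprern {PREP,CONJ}; 3:leet {VERB}; 4:zraprern {PREP,CONJ}; 5:theirp {CONJ}; 6:vux {PREP,NOUN}; 7:peevei {DET}; 8:vux {PREP,NOUN}; 9:leet {VERB}; 10:leet {VERB}.
Word 6 cannot be PREP — rule 1 would then fail for every completion. It is NOUN.
Word 8 cannot be PREP — rule 1 would then fail for every completion. It is NOUN.
Word 2 cannot be CONJ — rule 2 would then fail for every completion. It is PREP.
Word 4 cannot be CONJ — rule 2 would then fail for every completion. It is PREP.
The unique satisfying tagging is: DET PREP VERB PREP CONJ NOUN DET NOUN VERB VERB.
Check: rule 1 ok; rule 2 ok; rule 3 ok; rule 4 ok.

PREP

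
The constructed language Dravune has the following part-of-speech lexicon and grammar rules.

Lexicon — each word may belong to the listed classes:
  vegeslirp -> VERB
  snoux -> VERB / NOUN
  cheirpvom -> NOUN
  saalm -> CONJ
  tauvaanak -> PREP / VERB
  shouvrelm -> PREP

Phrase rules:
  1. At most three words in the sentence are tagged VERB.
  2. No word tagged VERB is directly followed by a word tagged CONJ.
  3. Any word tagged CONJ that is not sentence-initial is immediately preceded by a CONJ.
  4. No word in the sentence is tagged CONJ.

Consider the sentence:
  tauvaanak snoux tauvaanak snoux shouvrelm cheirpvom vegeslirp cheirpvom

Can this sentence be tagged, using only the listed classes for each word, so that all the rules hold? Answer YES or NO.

YES

Candidates per position — 1:tauvaanak {PREP,VERB}; 2:snoux {VERB,NOUN}; 3:tauvaanak {PREP,VERB}; 4:snoux {VERB,NOUN}; 5:shouvrelm {PREP}; 6:cheirpvom {NOUN}; 7:vegeslirp {VERB}; 8:cheirpvom {NOUN}.
One satisfying assignment: PREP NOUN VERB NOUN PREP NOUN VERB NOUN.
Verifying each rule — rule 1 ok; rule 2 ok; rule 3 ok; rule 4 ok.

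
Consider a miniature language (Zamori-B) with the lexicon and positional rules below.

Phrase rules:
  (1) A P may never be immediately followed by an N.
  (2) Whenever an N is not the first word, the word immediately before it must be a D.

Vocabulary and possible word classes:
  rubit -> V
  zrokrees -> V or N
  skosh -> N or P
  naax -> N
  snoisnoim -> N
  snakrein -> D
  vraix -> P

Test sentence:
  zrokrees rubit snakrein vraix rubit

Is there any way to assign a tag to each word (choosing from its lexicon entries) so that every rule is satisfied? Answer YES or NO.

Candidates per position — 1:zrokrees {V,N}; 2:rubit {V}; 3:snakrein {D}; 4:vraix {P}; 5:rubit {V}.
One satisfying assignment: N V D P V.
Checking: rule 1 ok; rule 2 ok.

YES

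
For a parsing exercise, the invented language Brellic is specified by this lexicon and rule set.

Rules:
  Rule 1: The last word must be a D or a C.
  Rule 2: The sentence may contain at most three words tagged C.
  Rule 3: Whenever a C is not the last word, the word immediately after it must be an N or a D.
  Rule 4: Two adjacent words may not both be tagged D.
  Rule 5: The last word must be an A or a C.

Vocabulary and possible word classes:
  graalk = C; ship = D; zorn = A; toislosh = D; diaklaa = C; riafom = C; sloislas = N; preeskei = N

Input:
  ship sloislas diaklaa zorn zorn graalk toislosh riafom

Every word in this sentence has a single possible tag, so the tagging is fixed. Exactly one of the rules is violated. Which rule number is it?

Fixed tagging: D N C A A C D C.
Rule check: R1 ✓, R2 ✓, R3 ✗, R4 ✓, R5 ✓.
Only rule 3 fails.

3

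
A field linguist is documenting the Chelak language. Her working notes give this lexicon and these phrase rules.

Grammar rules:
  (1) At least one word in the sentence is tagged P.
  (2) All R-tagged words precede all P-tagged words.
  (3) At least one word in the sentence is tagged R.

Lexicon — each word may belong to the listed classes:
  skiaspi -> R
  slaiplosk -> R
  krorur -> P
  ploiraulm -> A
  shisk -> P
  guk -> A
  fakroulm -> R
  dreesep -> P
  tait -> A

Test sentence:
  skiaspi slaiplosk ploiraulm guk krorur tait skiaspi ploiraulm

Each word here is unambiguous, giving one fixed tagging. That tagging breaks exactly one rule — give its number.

Fixed tagging: R R A A P A R A.
Checking each rule: R1 ✓, R2 ✗, R3 ✓.
Only rule 2 fails.

2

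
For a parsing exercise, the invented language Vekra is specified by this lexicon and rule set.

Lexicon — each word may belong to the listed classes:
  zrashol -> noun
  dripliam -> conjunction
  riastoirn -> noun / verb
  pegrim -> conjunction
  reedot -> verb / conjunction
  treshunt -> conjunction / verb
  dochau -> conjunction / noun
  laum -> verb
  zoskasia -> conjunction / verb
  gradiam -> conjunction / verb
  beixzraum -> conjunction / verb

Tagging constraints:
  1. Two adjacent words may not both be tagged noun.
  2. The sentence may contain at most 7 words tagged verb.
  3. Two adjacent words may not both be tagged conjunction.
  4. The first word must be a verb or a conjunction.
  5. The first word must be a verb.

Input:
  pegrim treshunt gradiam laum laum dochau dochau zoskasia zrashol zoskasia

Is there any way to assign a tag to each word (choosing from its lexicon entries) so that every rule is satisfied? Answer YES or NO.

NO

Candidates per position — 1:pegrim {conjunction}; 2:treshunt {conjunction,verb}; 3:gradiam {conjunction,verb}; 4:laum {verb}; 5:laum {verb}; 6:dochau {conjunction,noun}; 7:dochau {conjunction,noun}; 8:zoskasia {conjunction,verb}; 9:zrashol {noun}; 10:zoskasia {conjunction,verb}.
Rule 5 cannot be satisfied by any choice of tags from the lexicon.
So there is no consistent tagging.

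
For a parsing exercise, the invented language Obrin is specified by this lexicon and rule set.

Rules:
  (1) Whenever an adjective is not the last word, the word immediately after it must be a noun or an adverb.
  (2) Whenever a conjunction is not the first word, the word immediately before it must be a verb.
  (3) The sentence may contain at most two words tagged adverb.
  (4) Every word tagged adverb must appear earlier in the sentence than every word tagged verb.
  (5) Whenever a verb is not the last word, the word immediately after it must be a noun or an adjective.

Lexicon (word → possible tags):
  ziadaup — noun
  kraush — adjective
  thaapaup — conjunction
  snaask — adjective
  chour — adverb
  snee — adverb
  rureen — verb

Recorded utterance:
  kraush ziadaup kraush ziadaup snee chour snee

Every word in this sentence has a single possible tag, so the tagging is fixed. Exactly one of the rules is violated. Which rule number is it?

3

Fixed tagging: adjective noun adjective noun adverb adverb adverb.
Rule check: R1 pass, R2 pass, R3 fail, R4 pass, R5 pass.
Only rule 3 fails.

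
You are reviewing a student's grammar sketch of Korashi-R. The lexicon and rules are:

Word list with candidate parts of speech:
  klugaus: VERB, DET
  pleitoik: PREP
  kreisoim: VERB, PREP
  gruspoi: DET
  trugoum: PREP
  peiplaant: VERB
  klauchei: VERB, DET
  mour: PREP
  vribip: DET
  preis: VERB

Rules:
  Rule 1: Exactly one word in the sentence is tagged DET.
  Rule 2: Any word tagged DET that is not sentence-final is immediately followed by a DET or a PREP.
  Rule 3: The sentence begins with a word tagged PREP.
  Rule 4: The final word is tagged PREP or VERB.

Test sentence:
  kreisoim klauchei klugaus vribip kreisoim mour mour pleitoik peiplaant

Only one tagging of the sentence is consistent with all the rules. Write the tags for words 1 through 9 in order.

PREP VERB VERB DET PREP PREP PREP PREP VERB

Candidates per position — 1:kreisoim {VERB,PREP}; 2:klauchei {VERB,DET}; 3:klugaus {VERB,DET}; 4:vribip {DET}; 5:kreisoim {VERB,PREP}; 6:mour {PREP}; 7:mour {PREP}; 8:pleitoik {PREP}; 9:peiplaant {VERB}.
If word 1 were VERB, no tagging could satisfy rule 3; so word 1 is PREP.
If word 2 were DET, no tagging could satisfy rule 1; so word 2 is VERB.
If word 3 were DET, no tagging could satisfy rule 1; so word 3 is VERB.
If word 5 were VERB, no tagging could satisfy rule 2; so word 5 is PREP.
That leaves exactly one tagging: PREP VERB VERB DET PREP PREP PREP PREP VERB.
Verifying each rule — rule 1 satisfied; rule 2 satisfied; rule 3 satisfied; rule 4 satisfied.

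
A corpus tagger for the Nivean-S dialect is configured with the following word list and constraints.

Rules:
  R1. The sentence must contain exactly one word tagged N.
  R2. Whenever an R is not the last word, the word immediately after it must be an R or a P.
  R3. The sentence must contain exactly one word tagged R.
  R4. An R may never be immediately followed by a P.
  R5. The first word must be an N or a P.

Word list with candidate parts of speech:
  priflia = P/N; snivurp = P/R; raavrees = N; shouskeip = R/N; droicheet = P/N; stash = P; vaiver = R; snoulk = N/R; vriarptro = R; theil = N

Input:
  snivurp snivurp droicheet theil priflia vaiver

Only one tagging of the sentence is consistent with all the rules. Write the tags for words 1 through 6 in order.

P P P N P R

Candidates per position — 1:snivurp {P,R}; 2:snivurp {P,R}; 3:droicheet {P,N}; 4:theil {N}; 5:priflia {P,N}; 6:vaiver {R}.
If word 1 were R, no tagging could satisfy rule 3; so word 1 is P.
If word 2 were R, no tagging could satisfy rule 3; so word 2 is P.
If word 3 were N, no tagging could satisfy rule 1; so word 3 is P.
If word 5 were N, no tagging could satisfy rule 1; so word 5 is P.
The unique satisfying tagging is: P P P N P R.
Check: rule 1 holds; rule 2 holds; rule 3 holds; rule 4 holds; rule 5 holds.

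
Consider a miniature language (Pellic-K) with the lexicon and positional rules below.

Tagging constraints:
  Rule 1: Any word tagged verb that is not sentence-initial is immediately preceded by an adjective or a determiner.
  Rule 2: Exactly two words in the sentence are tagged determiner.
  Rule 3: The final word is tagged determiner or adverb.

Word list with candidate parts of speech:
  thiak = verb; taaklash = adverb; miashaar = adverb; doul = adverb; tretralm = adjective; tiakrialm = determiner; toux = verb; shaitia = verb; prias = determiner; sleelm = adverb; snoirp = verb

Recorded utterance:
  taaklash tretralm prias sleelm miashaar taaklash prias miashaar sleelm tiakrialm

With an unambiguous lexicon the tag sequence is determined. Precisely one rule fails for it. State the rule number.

2

Fixed tagging: adverb adjective determiner adverb adverb adverb determiner adverb adverb determiner.
Rule check: R1 pass, R2 fail, R3 pass.
Only rule 2 fails.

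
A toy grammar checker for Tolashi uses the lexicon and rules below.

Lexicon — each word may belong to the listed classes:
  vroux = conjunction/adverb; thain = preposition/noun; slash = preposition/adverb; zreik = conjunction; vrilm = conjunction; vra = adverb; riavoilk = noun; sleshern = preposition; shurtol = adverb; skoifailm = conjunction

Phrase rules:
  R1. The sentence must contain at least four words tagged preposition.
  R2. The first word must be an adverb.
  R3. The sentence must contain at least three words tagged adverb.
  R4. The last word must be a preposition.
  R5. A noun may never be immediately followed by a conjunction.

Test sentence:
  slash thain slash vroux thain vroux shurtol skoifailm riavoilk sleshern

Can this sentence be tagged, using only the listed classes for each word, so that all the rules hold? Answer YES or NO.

Candidates per position — 1:slash {preposition,adverb}; 2:thain {preposition,noun}; 3:slash {preposition,adverb}; 4:vroux {conjunction,adverb}; 5:thain {preposition,noun}; 6:vroux {conjunction,adverb}; 7:shurtol {adverb}; 8:skoifailm {conjunction}; 9:riavoilk {noun}; 10:sleshern {preposition}.
One satisfying assignment: adverb preposition preposition adverb preposition conjunction adverb conjunction noun preposition.
Verifying each rule — rule 1 holds; rule 2 holds; rule 3 holds; rule 4 holds; rule 5 holds.

YES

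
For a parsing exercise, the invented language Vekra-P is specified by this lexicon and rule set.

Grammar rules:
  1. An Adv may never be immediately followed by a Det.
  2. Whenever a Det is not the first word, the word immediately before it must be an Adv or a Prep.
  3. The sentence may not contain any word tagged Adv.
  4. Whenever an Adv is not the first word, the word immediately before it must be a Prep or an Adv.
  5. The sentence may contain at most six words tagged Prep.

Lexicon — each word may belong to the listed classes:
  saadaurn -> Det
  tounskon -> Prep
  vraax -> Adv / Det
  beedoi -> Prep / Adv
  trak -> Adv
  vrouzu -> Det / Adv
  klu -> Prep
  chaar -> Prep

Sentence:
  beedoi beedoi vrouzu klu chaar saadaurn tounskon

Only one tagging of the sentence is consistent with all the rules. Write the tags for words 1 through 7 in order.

Prep Prep Det Prep Prep Det Prep

Candidates per position — 1:beedoi {Prep,Adv}; 2:beedoi {Prep,Adv}; 3:vrouzu {Det,Adv}; 4:klu {Prep}; 5:chaar {Prep}; 6:saadaurn {Det}; 7:tounskon {Prep}.
Word 1 cannot be Adv — rule 3 would then fail for every completion. It is Prep.
Word 2 cannot be Adv — rule 3 would then fail for every completion. It is Prep.
Word 3 cannot be Adv — rule 3 would then fail for every completion. It is Det.
The unique satisfying tagging is: Prep Prep Det Prep Prep Det Prep.
Checking: rule 1 holds; rule 2 holds; rule 3 holds; rule 4 holds; rule 5 holds.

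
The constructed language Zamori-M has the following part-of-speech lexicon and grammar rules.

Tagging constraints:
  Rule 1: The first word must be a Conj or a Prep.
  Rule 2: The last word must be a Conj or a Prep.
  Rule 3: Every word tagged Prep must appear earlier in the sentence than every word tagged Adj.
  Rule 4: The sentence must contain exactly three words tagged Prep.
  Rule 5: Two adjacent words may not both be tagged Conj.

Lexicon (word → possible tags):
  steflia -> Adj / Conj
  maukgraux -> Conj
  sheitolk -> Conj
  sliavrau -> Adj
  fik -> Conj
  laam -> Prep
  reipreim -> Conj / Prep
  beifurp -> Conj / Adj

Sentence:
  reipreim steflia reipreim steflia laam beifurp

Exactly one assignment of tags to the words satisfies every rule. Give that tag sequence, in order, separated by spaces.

Prep Conj Prep Conj Prep Conj

Candidates per position — 1:reipreim {Conj,Prep}; 2:steflia {Adj,Conj}; 3:reipreim {Conj,Prep}; 4:steflia {Adj,Conj}; 5:laam {Prep}; 6:beifurp {Conj,Adj}.
Position 1: tagging it Conj would leave rule 4 unsatisfiable, so it must be Prep.
Position 2: tagging it Adj would leave rule 3 unsatisfiable, so it must be Conj.
Position 3: tagging it Conj would leave rule 4 unsatisfiable, so it must be Prep.
Position 4: tagging it Adj would leave rule 3 unsatisfiable, so it must be Conj.
Position 6: tagging it Adj would leave rule 2 unsatisfiable, so it must be Conj.
The only consistent sequence is: Prep Conj Prep Conj Prep Conj.
Checking: rule 1 holds; rule 2 holds; rule 3 holds; rule 4 holds; rule 5 holds.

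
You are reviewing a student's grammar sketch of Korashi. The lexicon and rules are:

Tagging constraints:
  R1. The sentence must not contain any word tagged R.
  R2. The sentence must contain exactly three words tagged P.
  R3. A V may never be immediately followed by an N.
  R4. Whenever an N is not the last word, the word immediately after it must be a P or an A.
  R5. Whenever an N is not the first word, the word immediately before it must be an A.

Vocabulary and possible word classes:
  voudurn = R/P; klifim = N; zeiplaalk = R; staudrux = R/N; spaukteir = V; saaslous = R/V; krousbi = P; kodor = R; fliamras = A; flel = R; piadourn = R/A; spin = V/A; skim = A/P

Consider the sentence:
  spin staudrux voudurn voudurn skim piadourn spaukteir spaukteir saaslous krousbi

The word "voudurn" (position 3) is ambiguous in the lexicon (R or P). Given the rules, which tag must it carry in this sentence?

Candidates per position — 1:spin {V,A}; 2:staudrux {R,N}; 3:voudurn {R,P}; 4:voudurn {R,P}; 5:skim {A,P}; 6:piadourn {R,A}; 7:spaukteir {V}; 8:spaukteir {V}; 9:saaslous {R,V}; 10:krousbi {P}.
Word 2 cannot be R — rule 1 would then fail for every completion. It is N.
Word 3 cannot be R — rule 1 would then fail for every completion. It is P.
Word 4 cannot be R — rule 1 would then fail for every completion. It is P.
Word 5 cannot be P — rule 2 would then fail for every completion. It is A.
Word 6 cannot be R — rule 1 would then fail for every completion. It is A.
Word 9 cannot be R — rule 1 would then fail for every completion. It is V.
Word 1 cannot be V — rule 3 would then fail for every completion. It is A.
The only consistent sequence is: A N P P A A V V V P.
Verifying each rule — rule 1 satisfied; rule 2 satisfied; rule 3 satisfied; rule 4 satisfied; rule 5 satisfied.

P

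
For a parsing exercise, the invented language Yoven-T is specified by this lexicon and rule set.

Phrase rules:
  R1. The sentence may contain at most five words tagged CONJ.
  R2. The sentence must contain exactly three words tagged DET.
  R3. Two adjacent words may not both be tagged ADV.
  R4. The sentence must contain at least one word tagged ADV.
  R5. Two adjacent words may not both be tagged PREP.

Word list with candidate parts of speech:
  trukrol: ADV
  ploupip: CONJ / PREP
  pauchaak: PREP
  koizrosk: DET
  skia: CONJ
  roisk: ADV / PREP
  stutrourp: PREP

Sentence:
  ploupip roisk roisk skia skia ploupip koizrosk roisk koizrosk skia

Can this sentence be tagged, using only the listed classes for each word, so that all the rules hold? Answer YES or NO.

NO

Candidates per position — 1:ploupip {CONJ,PREP}; 2:roisk {ADV,PREP}; 3:roisk {ADV,PREP}; 4:skia {CONJ}; 5:skia {CONJ}; 6:ploupip {CONJ,PREP}; 7:koizrosk {DET}; 8:roisk {ADV,PREP}; 9:koizrosk {DET}; 10:skia {CONJ}.
Rule 2 cannot be satisfied by any choice of tags from the lexicon.
So there is no consistent tagging.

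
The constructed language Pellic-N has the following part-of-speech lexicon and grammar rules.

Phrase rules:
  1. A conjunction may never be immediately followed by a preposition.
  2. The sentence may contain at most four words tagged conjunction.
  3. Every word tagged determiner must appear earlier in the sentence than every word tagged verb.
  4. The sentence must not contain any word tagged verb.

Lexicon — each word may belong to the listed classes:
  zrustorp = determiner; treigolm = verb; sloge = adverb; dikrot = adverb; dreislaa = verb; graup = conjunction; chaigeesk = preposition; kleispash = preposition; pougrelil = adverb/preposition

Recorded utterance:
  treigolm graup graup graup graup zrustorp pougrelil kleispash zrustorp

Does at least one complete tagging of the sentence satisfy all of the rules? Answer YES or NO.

Candidates per position — 1:treigolm {verb}; 2:graup {conjunction}; 3:graup {conjunction}; 4:graup {conjunction}; 5:graup {conjunction}; 6:zrustorp {determiner}; 7:pougrelil {adverb,preposition}; 8:kleispash {preposition}; 9:zrustorp {determiner}.
Rule 3 cannot be satisfied by any choice of tags from the lexicon.
So there is no consistent tagging.

NO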